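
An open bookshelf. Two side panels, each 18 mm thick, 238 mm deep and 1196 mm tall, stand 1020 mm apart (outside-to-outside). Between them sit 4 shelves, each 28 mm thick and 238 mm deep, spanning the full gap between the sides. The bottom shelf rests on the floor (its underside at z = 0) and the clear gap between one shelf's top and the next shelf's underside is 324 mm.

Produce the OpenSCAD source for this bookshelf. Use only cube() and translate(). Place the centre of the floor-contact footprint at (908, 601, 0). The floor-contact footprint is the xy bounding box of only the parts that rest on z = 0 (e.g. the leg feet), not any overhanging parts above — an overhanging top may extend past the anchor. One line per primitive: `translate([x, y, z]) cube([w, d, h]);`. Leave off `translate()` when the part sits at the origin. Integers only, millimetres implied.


translate([398, 482, 0]) cube([18, 238, 1196]);
translate([1400, 482, 0]) cube([18, 238, 1196]);
translate([416, 482, 0]) cube([984, 238, 28]);
translate([416, 482, 352]) cube([984, 238, 28]);
translate([416, 482, 704]) cube([984, 238, 28]);
translate([416, 482, 1056]) cube([984, 238, 28]);


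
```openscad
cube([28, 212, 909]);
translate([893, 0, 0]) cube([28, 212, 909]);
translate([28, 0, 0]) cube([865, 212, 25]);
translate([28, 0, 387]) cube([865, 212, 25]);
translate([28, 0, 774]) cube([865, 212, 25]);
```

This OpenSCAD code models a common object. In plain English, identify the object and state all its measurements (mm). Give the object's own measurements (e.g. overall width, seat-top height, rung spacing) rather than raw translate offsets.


An open bookshelf. Two side panels, each 28 mm thick, 212 mm deep and 909 mm tall, stand 921 mm apart (outside-to-outside). Between them sit 3 shelves, each 25 mm thick and 212 mm deep, spanning the full gap between the sides. The bottom shelf rests on the floor (its underside at z = 0) and the clear gap between one shelf's top and the next shelf's underside is 362 mm.


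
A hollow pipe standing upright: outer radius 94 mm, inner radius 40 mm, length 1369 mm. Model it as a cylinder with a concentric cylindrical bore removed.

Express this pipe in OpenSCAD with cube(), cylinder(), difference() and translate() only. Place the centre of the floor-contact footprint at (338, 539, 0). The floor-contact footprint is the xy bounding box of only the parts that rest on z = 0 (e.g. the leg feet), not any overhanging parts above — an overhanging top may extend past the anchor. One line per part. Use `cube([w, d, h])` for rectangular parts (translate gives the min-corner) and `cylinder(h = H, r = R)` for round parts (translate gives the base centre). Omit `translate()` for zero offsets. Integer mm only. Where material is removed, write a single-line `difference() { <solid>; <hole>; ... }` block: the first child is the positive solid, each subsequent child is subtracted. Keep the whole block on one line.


difference() { translate([338, 539, 0]) cylinder(h = 1369, r = 94); translate([338, 539, 0]) cylinder(h = 1369, r = 40); }


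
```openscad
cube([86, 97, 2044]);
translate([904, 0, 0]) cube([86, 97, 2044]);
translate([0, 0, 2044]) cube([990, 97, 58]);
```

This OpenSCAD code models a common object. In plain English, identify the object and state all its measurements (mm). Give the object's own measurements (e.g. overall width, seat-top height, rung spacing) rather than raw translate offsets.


A door frame. The clear opening is 818 mm wide and 2044 mm high. Two 86 mm wide jambs, 97 mm deep, stand either side of the opening from the floor to the top of the opening. A 58 mm thick head sits across the top of both jambs, spanning the full outside width of the frame.


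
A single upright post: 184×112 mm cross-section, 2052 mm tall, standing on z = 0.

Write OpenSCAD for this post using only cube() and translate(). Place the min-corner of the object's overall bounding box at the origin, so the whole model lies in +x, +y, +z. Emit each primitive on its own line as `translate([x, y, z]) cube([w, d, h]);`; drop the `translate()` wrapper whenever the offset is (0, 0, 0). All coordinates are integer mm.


cube([184, 112, 2052]);


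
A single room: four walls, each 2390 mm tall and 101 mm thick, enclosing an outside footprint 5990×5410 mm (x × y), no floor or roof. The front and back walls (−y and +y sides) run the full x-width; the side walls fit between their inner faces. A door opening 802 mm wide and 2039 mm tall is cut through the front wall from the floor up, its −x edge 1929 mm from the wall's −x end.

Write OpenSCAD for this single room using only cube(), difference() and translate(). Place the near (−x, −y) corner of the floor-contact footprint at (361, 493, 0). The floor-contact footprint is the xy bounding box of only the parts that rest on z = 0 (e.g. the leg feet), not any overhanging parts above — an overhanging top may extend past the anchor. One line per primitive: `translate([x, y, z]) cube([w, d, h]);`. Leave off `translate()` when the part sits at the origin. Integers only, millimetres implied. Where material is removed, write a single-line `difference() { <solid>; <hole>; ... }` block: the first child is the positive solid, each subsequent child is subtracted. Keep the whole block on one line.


difference() { translate([361, 493, 0]) cube([5990, 101, 2390]); translate([2290, 493, 0]) cube([802, 101, 2039]); }
translate([361, 5802, 0]) cube([5990, 101, 2390]);
translate([361, 594, 0]) cube([101, 5208, 2390]);
translate([6250, 594, 0]) cube([101, 5208, 2390]);


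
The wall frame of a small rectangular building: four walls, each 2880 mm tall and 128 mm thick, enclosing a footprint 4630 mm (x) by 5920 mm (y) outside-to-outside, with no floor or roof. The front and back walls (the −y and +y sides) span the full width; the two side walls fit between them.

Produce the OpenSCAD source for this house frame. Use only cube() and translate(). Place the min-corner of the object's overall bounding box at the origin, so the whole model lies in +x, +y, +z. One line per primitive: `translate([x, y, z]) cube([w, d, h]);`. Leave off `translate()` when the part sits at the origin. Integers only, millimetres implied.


cube([4630, 128, 2880]);
translate([0, 5792, 0]) cube([4630, 128, 2880]);
translate([0, 128, 0]) cube([128, 5664, 2880]);
translate([4502, 128, 0]) cube([128, 5664, 2880]);


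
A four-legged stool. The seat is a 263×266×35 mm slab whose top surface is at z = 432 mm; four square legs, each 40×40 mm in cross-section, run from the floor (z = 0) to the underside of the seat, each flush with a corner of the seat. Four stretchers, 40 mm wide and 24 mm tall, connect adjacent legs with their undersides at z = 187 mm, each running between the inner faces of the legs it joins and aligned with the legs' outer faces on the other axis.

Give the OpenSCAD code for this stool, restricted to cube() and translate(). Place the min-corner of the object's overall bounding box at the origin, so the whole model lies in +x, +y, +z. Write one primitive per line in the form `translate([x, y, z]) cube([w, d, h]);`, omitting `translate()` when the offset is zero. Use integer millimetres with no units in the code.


translate([0, 0, 397]) cube([263, 266, 35]);
cube([40, 40, 397]);
translate([223, 0, 0]) cube([40, 40, 397]);
translate([0, 226, 0]) cube([40, 40, 397]);
translate([223, 226, 0]) cube([40, 40, 397]);
translate([40, 0, 187]) cube([183, 40, 24]);
translate([40, 226, 187]) cube([183, 40, 24]);
translate([0, 40, 187]) cube([40, 186, 24]);
translate([223, 40, 187]) cube([40, 186, 24]);


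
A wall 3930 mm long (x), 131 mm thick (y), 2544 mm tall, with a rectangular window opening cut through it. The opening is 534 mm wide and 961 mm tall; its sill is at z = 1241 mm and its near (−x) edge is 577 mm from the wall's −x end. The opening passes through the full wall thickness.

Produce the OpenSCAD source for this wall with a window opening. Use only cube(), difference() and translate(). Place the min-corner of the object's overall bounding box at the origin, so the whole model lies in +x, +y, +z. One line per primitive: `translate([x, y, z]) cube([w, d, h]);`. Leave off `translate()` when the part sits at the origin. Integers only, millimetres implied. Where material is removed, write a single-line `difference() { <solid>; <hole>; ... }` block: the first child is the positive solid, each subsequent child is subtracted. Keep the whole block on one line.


difference() { cube([3930, 131, 2544]); translate([577, 0, 1241]) cube([534, 131, 961]); }


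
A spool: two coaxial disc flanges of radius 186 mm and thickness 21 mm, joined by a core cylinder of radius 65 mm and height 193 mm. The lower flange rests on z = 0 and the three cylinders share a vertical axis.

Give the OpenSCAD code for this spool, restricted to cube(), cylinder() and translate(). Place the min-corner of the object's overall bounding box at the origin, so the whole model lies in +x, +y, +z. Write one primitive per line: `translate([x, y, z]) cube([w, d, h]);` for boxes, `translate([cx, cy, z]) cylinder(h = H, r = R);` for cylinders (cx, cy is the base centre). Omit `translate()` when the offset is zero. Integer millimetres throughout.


translate([186, 186, 0]) cylinder(h = 21, r = 186);
translate([186, 186, 21]) cylinder(h = 193, r = 65);
translate([186, 186, 214]) cylinder(h = 21, r = 186);


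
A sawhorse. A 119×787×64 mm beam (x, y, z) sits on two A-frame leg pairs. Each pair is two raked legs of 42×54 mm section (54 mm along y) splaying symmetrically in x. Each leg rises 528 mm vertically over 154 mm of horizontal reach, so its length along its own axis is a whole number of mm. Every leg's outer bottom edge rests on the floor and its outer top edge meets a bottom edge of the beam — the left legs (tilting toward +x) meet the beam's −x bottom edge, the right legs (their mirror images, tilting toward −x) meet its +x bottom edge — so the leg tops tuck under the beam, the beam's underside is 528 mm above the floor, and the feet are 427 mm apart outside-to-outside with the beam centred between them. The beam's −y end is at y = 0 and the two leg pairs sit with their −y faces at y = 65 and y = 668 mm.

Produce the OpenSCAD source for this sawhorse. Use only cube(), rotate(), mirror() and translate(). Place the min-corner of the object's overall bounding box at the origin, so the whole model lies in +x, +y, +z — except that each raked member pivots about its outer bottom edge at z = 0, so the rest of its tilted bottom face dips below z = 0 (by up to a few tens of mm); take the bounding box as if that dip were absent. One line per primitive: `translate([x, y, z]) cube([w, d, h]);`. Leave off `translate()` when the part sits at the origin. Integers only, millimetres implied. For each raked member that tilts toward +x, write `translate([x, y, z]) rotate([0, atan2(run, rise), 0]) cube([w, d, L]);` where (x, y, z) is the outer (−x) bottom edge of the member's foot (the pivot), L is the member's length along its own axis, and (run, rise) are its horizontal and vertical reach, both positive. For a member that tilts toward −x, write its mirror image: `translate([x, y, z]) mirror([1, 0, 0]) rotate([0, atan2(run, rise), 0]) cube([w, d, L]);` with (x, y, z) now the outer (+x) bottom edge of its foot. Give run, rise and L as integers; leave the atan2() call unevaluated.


translate([154, 0, 528]) cube([119, 787, 64]);
translate([0, 65, 0]) rotate([0, atan2(154, 528), 0]) cube([42, 54, 550]);
translate([427, 65, 0]) mirror([1, 0, 0]) rotate([0, atan2(154, 528), 0]) cube([42, 54, 550]);
translate([0, 668, 0]) rotate([0, atan2(154, 528), 0]) cube([42, 54, 550]);
translate([427, 668, 0]) mirror([1, 0, 0]) rotate([0, atan2(154, 528), 0]) cube([42, 54, 550]);


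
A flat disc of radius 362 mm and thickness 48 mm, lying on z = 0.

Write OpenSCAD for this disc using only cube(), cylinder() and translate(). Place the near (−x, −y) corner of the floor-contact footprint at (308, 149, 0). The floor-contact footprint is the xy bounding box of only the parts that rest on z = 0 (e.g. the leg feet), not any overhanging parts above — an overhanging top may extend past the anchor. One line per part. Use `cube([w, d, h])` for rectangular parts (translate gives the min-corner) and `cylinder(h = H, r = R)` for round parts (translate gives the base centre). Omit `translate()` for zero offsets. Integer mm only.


translate([670, 511, 0]) cylinder(h = 48, r = 362);


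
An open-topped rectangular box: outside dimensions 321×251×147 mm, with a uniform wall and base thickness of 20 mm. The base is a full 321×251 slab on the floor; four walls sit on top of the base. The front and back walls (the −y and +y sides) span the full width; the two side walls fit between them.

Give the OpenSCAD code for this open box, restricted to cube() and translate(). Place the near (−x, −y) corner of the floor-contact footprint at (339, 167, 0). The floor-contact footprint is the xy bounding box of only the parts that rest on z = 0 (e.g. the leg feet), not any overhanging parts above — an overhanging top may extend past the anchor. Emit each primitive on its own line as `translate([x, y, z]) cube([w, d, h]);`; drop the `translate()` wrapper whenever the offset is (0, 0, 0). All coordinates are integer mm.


translate([339, 167, 0]) cube([321, 251, 20]);
translate([339, 167, 20]) cube([321, 20, 127]);
translate([339, 398, 20]) cube([321, 20, 127]);
translate([339, 187, 20]) cube([20, 211, 127]);
translate([640, 187, 20]) cube([20, 211, 127]);


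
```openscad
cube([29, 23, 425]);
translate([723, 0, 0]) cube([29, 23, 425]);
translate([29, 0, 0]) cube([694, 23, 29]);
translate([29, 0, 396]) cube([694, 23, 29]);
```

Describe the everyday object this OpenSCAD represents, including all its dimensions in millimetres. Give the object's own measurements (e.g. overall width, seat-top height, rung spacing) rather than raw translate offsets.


A rectangular picture frame lying in the x–z plane (depth along y). The opening is 694 mm wide (x) by 367 mm tall (z), surrounded by a border 29 mm wide on all four sides. The frame is 23 mm deep and is made of two full-height vertical stiles with two horizontal rails fitted between them.


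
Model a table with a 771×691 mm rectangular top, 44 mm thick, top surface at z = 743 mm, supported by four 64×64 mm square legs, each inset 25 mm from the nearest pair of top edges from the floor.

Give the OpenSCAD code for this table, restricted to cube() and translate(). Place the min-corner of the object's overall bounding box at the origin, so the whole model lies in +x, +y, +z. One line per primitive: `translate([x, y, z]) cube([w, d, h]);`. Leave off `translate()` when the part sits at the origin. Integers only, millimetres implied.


translate([0, 0, 699]) cube([771, 691, 44]);
translate([25, 25, 0]) cube([64, 64, 699]);
translate([682, 25, 0]) cube([64, 64, 699]);
translate([25, 602, 0]) cube([64, 64, 699]);
translate([682, 602, 0]) cube([64, 64, 699]);


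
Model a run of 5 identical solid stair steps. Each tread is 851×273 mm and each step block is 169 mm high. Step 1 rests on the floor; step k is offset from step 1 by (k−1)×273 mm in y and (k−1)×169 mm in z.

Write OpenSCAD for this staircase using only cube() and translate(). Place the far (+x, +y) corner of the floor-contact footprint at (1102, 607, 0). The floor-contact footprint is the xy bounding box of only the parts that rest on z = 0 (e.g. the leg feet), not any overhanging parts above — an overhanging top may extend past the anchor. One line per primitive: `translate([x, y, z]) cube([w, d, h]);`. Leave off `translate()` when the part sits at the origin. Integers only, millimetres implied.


translate([251, 334, 0]) cube([851, 273, 169]);
translate([251, 607, 169]) cube([851, 273, 169]);
translate([251, 880, 338]) cube([851, 273, 169]);
translate([251, 1153, 507]) cube([851, 273, 169]);
translate([251, 1426, 676]) cube([851, 273, 169]);


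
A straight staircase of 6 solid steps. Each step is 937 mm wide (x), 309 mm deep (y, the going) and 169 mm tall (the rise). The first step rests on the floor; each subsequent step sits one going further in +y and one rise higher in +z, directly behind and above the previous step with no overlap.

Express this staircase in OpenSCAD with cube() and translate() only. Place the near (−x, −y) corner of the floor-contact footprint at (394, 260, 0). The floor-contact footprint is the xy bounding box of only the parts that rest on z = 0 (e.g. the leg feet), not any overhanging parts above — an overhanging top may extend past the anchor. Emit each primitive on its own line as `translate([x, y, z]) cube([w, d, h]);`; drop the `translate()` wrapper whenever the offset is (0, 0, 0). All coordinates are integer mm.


translate([394, 260, 0]) cube([937, 309, 169]);
translate([394, 569, 169]) cube([937, 309, 169]);
translate([394, 878, 338]) cube([937, 309, 169]);
translate([394, 1187, 507]) cube([937, 309, 169]);
translate([394, 1496, 676]) cube([937, 309, 169]);
translate([394, 1805, 845]) cube([937, 309, 169]);


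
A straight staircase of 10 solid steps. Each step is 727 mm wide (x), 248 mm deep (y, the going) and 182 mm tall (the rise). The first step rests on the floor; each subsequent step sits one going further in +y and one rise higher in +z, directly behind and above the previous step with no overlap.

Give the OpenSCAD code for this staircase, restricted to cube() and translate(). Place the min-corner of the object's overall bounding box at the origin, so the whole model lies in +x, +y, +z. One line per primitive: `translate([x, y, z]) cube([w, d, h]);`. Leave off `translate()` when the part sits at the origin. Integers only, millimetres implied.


cube([727, 248, 182]);
translate([0, 248, 182]) cube([727, 248, 182]);
translate([0, 496, 364]) cube([727, 248, 182]);
translate([0, 744, 546]) cube([727, 248, 182]);
translate([0, 992, 728]) cube([727, 248, 182]);
translate([0, 1240, 910]) cube([727, 248, 182]);
translate([0, 1488, 1092]) cube([727, 248, 182]);
translate([0, 1736, 1274]) cube([727, 248, 182]);
translate([0, 1984, 1456]) cube([727, 248, 182]);
translate([0, 2232, 1638]) cube([727, 248, 182]);


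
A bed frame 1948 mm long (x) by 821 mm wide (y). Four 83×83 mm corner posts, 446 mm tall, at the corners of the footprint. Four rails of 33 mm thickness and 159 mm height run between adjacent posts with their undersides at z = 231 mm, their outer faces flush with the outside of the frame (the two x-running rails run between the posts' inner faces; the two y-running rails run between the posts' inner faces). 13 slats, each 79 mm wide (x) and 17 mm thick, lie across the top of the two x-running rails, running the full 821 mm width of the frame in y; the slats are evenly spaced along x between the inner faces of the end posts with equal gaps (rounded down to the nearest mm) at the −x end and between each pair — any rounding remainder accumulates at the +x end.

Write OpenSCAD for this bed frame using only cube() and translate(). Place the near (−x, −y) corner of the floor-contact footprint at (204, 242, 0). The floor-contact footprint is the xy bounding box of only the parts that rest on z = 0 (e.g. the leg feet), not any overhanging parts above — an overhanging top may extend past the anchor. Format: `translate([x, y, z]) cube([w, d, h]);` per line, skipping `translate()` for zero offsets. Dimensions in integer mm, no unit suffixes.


translate([204, 242, 0]) cube([83, 83, 446]);
translate([204, 980, 0]) cube([83, 83, 446]);
translate([2069, 242, 0]) cube([83, 83, 446]);
translate([2069, 980, 0]) cube([83, 83, 446]);
translate([287, 242, 231]) cube([1782, 33, 159]);
translate([287, 1030, 231]) cube([1782, 33, 159]);
translate([204, 325, 231]) cube([33, 655, 159]);
translate([2119, 325, 231]) cube([33, 655, 159]);
translate([340, 242, 390]) cube([79, 821, 17]);
translate([472, 242, 390]) cube([79, 821, 17]);
translate([604, 242, 390]) cube([79, 821, 17]);
translate([736, 242, 390]) cube([79, 821, 17]);
translate([868, 242, 390]) cube([79, 821, 17]);
translate([1000, 242, 390]) cube([79, 821, 17]);
translate([1132, 242, 390]) cube([79, 821, 17]);
translate([1264, 242, 390]) cube([79, 821, 17]);
translate([1396, 242, 390]) cube([79, 821, 17]);
translate([1528, 242, 390]) cube([79, 821, 17]);
translate([1660, 242, 390]) cube([79, 821, 17]);
translate([1792, 242, 390]) cube([79, 821, 17]);
translate([1924, 242, 390]) cube([79, 821, 17]);


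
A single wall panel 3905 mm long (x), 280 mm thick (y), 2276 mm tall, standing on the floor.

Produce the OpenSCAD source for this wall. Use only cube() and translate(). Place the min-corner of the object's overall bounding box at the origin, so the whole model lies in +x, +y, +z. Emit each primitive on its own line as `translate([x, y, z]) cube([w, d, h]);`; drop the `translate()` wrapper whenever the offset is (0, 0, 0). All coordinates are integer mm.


cube([3905, 280, 2276]);


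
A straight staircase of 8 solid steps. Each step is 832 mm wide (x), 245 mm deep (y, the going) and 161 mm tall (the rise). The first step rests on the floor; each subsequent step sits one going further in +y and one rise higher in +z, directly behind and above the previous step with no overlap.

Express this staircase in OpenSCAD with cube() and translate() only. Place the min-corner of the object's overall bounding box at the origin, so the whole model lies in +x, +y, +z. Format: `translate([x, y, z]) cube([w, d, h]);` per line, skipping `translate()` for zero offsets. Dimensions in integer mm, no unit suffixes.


cube([832, 245, 161]);
translate([0, 245, 161]) cube([832, 245, 161]);
translate([0, 490, 322]) cube([832, 245, 161]);
translate([0, 735, 483]) cube([832, 245, 161]);
translate([0, 980, 644]) cube([832, 245, 161]);
translate([0, 1225, 805]) cube([832, 245, 161]);
translate([0, 1470, 966]) cube([832, 245, 161]);
translate([0, 1715, 1127]) cube([832, 245, 161]);


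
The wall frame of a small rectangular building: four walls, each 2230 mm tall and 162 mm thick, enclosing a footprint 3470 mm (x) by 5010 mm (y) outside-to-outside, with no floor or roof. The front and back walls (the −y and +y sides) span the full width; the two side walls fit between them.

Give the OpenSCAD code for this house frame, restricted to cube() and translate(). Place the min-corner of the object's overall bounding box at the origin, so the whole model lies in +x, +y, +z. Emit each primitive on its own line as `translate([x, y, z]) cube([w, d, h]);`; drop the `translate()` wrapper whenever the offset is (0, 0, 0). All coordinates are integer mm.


cube([3470, 162, 2230]);
translate([0, 4848, 0]) cube([3470, 162, 2230]);
translate([0, 162, 0]) cube([162, 4686, 2230]);
translate([3308, 162, 0]) cube([162, 4686, 2230]);


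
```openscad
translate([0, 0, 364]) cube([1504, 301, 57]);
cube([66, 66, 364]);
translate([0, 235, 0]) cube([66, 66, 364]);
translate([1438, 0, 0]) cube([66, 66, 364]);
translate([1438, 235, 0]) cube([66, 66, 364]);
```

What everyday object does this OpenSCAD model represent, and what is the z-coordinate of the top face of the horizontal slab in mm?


A bench. The seat-top height is 421 mm.

A long slab on four corner posts — a bench. The slab sits at z = 364 with thickness 57, so the top is 364 + 57 = 421 mm.


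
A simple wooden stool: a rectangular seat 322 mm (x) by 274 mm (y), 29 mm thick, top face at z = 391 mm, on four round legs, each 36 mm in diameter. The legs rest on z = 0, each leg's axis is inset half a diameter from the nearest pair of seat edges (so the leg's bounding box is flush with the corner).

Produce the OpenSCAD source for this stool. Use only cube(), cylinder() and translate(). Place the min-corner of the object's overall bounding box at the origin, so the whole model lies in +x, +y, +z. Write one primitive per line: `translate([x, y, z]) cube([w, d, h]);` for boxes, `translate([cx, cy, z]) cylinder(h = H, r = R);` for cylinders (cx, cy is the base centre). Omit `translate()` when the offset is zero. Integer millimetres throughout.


translate([0, 0, 362]) cube([322, 274, 29]);
translate([18, 18, 0]) cylinder(h = 362, r = 18);
translate([304, 18, 0]) cylinder(h = 362, r = 18);
translate([18, 256, 0]) cylinder(h = 362, r = 18);
translate([304, 256, 0]) cylinder(h = 362, r = 18);


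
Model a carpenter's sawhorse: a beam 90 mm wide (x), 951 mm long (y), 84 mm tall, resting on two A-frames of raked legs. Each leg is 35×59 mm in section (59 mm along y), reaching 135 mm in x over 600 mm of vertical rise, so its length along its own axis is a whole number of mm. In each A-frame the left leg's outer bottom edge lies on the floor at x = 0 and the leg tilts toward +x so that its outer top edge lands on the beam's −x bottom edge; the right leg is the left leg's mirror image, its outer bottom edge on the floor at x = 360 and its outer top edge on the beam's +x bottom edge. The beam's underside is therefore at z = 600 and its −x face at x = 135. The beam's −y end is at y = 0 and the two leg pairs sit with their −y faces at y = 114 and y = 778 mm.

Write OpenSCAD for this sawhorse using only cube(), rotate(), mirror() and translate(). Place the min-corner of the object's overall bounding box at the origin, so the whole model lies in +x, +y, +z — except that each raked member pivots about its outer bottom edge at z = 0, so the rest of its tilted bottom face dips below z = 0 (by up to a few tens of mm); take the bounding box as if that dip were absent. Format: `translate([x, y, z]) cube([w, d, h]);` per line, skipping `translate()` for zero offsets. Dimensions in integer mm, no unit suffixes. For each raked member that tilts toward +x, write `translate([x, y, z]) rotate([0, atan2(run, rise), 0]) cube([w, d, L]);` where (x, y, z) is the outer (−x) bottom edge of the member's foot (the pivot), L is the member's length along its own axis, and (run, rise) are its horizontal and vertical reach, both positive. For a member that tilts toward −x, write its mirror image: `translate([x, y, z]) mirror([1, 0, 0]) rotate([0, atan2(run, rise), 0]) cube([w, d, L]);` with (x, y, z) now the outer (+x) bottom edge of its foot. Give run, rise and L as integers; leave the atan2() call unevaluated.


translate([135, 0, 600]) cube([90, 951, 84]);
translate([0, 114, 0]) rotate([0, atan2(135, 600), 0]) cube([35, 59, 615]);
translate([360, 114, 0]) mirror([1, 0, 0]) rotate([0, atan2(135, 600), 0]) cube([35, 59, 615]);
translate([0, 778, 0]) rotate([0, atan2(135, 600), 0]) cube([35, 59, 615]);
translate([360, 778, 0]) mirror([1, 0, 0]) rotate([0, atan2(135, 600), 0]) cube([35, 59, 615]);


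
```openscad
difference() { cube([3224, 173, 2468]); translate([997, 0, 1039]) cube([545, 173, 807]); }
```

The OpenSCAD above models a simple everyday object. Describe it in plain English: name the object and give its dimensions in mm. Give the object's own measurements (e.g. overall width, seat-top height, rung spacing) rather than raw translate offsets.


A wall 3224 mm long (x), 173 mm thick (y), 2468 mm tall, with a rectangular window opening cut through it. The opening is 545 mm wide and 807 mm tall; its sill is at z = 1039 mm and its near (−x) edge is 997 mm from the wall's −x end. The opening passes through the full wall thickness.


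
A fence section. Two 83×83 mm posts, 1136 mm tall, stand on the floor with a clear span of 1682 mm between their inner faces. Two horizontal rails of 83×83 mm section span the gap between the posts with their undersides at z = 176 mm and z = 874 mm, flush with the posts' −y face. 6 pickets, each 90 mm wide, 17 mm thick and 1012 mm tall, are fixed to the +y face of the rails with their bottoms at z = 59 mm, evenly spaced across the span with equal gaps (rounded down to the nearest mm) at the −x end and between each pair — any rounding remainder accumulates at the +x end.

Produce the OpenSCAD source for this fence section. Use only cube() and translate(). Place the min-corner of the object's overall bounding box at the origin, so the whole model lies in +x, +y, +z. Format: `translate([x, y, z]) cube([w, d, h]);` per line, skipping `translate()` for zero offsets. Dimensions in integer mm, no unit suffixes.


cube([83, 83, 1136]);
translate([1765, 0, 0]) cube([83, 83, 1136]);
translate([83, 0, 176]) cube([1682, 83, 83]);
translate([83, 0, 874]) cube([1682, 83, 83]);
translate([246, 83, 59]) cube([90, 17, 1012]);
translate([499, 83, 59]) cube([90, 17, 1012]);
translate([752, 83, 59]) cube([90, 17, 1012]);
translate([1005, 83, 59]) cube([90, 17, 1012]);
translate([1258, 83, 59]) cube([90, 17, 1012]);
translate([1511, 83, 59]) cube([90, 17, 1012]);


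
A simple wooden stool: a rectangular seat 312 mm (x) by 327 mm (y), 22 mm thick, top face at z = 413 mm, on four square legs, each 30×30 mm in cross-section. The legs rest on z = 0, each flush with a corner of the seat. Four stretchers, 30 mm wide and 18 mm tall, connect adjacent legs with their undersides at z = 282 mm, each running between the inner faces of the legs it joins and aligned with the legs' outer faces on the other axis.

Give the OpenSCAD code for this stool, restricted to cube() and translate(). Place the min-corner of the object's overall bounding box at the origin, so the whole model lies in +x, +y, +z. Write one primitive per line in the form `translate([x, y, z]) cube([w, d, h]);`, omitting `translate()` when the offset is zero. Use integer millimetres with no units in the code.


translate([0, 0, 391]) cube([312, 327, 22]);
cube([30, 30, 391]);
translate([282, 0, 0]) cube([30, 30, 391]);
translate([0, 297, 0]) cube([30, 30, 391]);
translate([282, 297, 0]) cube([30, 30, 391]);
translate([30, 0, 282]) cube([252, 30, 18]);
translate([30, 297, 282]) cube([252, 30, 18]);
translate([0, 30, 282]) cube([30, 267, 18]);
translate([282, 30, 282]) cube([30, 267, 18]);


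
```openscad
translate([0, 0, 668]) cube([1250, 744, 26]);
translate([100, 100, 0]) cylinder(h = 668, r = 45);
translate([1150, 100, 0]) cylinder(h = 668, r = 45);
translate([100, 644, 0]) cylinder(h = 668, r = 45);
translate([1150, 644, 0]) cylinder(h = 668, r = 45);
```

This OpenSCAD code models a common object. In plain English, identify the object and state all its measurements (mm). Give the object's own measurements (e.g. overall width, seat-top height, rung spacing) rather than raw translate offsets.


A table: top 1250 mm (x) × 744 mm (y), 26 mm thick, upper face at z = 694 mm, on four round legs of 90 mm diameter, each leg's bounding box inset 55 mm from the nearest pair of top edges from z = 0 to the bottom of the top.


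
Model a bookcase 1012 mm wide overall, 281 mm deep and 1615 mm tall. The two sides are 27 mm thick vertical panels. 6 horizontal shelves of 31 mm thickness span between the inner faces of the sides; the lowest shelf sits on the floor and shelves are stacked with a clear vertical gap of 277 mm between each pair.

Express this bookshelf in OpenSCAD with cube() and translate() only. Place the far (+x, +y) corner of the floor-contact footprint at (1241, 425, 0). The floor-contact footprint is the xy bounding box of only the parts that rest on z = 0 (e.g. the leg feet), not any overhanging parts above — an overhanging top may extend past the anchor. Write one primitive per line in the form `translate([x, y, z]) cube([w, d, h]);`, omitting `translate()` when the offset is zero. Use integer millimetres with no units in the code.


translate([229, 144, 0]) cube([27, 281, 1615]);
translate([1214, 144, 0]) cube([27, 281, 1615]);
translate([256, 144, 0]) cube([958, 281, 31]);
translate([256, 144, 308]) cube([958, 281, 31]);
translate([256, 144, 616]) cube([958, 281, 31]);
translate([256, 144, 924]) cube([958, 281, 31]);
translate([256, 144, 1232]) cube([958, 281, 31]);
translate([256, 144, 1540]) cube([958, 281, 31]);


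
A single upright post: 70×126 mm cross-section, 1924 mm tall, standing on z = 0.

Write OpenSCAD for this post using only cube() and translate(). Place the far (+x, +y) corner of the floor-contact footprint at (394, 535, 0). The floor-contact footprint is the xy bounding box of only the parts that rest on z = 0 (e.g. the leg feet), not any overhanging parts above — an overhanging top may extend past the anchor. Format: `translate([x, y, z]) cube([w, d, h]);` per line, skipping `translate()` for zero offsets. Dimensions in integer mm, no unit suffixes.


translate([324, 409, 0]) cube([70, 126, 1924]);


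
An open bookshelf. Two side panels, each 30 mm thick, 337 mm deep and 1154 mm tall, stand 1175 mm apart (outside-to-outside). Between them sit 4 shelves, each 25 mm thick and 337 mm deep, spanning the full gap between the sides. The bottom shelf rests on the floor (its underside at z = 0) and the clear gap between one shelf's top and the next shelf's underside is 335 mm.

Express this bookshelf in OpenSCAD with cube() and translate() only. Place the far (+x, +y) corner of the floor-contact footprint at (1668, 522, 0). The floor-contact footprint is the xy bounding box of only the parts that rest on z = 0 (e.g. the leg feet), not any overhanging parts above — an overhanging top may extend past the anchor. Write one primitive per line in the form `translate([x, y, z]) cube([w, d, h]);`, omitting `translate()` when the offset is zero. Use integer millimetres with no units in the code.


translate([493, 185, 0]) cube([30, 337, 1154]);
translate([1638, 185, 0]) cube([30, 337, 1154]);
translate([523, 185, 0]) cube([1115, 337, 25]);
translate([523, 185, 360]) cube([1115, 337, 25]);
translate([523, 185, 720]) cube([1115, 337, 25]);
translate([523, 185, 1080]) cube([1115, 337, 25]);


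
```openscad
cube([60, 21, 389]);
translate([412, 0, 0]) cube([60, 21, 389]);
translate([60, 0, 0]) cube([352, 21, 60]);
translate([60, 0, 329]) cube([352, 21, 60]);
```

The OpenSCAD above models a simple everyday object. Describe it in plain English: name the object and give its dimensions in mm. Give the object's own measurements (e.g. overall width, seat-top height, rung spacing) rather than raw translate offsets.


A rectangular picture frame lying in the x–z plane (depth along y). The opening is 352 mm wide (x) by 269 mm tall (z), surrounded by a border 60 mm wide on all four sides. The frame is 21 mm deep and is made of two full-height vertical stiles with two horizontal rails fitted between them.


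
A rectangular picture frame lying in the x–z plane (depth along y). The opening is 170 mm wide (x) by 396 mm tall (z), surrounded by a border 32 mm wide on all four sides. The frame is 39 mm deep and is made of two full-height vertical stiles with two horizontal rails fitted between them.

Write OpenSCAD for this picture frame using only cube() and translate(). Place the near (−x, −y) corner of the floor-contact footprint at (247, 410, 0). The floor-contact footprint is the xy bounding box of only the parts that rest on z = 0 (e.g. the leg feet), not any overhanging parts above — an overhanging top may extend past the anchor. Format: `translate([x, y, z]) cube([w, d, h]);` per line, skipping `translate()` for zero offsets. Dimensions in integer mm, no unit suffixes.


translate([247, 410, 0]) cube([32, 39, 460]);
translate([449, 410, 0]) cube([32, 39, 460]);
translate([279, 410, 0]) cube([170, 39, 32]);
translate([279, 410, 428]) cube([170, 39, 32]);


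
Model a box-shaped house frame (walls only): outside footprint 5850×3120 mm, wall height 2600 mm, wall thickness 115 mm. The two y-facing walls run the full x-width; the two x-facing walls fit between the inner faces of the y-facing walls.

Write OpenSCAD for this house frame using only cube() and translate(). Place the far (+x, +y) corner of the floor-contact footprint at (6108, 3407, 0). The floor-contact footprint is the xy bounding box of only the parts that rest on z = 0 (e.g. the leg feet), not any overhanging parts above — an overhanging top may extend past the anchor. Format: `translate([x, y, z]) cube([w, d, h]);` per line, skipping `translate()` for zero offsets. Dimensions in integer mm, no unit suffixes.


translate([258, 287, 0]) cube([5850, 115, 2600]);
translate([258, 3292, 0]) cube([5850, 115, 2600]);
translate([258, 402, 0]) cube([115, 2890, 2600]);
translate([5993, 402, 0]) cube([115, 2890, 2600]);


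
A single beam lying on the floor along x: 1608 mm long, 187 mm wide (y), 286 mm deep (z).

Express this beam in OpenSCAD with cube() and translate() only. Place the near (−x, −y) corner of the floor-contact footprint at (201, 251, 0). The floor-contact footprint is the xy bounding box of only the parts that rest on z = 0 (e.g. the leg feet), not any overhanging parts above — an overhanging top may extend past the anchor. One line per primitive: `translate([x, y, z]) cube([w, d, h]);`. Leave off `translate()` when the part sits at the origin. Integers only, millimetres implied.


translate([201, 251, 0]) cube([1608, 187, 286]);


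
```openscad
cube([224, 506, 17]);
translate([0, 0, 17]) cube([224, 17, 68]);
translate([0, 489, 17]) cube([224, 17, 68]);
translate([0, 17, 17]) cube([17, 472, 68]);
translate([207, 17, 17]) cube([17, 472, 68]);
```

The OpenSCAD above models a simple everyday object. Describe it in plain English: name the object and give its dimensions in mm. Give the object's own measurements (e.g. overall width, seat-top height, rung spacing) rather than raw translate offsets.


An open-topped rectangular box: outside dimensions 224×506×85 mm, with a uniform wall and base thickness of 17 mm. The base is a full 224×506 slab on the floor; four walls sit on top of the base. The front and back walls (the −y and +y sides) span the full width; the two side walls fit between them.


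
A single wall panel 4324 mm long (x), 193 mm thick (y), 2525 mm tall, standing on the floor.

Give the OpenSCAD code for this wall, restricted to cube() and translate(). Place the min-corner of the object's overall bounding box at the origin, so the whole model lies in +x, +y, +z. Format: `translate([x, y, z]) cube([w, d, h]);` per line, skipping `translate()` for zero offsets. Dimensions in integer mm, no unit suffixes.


cube([4324, 193, 2525]);


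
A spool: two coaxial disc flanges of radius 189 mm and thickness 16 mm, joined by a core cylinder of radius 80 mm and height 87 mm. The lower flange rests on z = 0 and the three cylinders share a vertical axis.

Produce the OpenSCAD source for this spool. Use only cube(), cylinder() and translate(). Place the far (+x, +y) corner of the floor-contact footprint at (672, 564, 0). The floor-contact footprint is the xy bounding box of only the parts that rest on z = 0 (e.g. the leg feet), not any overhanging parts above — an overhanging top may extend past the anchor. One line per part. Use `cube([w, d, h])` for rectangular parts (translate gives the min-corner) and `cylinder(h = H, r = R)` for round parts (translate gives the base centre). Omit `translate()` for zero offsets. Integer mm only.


translate([483, 375, 0]) cylinder(h = 16, r = 189);
translate([483, 375, 16]) cylinder(h = 87, r = 80);
translate([483, 375, 103]) cylinder(h = 16, r = 189);


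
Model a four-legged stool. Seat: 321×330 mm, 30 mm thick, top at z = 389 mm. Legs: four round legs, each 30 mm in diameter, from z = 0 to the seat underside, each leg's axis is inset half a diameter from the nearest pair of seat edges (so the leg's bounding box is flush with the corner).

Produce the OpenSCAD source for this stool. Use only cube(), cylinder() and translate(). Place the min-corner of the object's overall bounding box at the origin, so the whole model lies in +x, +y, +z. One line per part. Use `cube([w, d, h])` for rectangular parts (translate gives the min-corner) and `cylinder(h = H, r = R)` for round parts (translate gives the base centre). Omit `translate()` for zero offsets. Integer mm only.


// leg_h = 389 - 30 = 359
translate([0, 0, 359]) cube([321, 330, 30]);
translate([15, 15, 0]) cylinder(h = 359, r = 15);
translate([306, 15, 0]) cylinder(h = 359, r = 15);
translate([15, 315, 0]) cylinder(h = 359, r = 15);
translate([306, 315, 0]) cylinder(h = 359, r = 15);


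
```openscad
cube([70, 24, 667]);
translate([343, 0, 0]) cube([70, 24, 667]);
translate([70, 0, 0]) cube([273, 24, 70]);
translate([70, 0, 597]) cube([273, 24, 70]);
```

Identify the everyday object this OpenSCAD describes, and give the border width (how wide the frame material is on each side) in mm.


A picture frame. The border width is 70 mm.

Four thin pieces enclosing a rectangular opening — a picture frame. The two full-height stiles are 667 mm tall; the top rail sits at z = 597 and is 70 mm tall, so the border above the opening is 667 − 597 = 70 mm, matching the stile x-width.
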